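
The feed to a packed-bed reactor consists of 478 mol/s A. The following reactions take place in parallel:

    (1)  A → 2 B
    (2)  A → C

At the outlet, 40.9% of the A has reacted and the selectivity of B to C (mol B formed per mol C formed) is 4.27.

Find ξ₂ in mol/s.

ξ₂ = 62.4 mol/s

Conversion of A: A consumed = 0.409 × 478 = 195.5 mol/s = 1ξ₁ + 1ξ₂.
Selectivity: 2ξ₁ / (1ξ₂) = 4.27 → ξ₁ = 2.135 ξ₂.
Substitute: (1·2.135 + 1) ξ₂ = 195.5 → ξ₂ = 62.36 mol/s, ξ₁ = 133.1 mol/s.
Outlet amounts (n = n₀ + Σ ν·ξ):
  A: 478 − 1(133.1) − 1(62.36) = 282.5
  B: 0 + 2(133.1) = 266.3
  C: 0 + 1(62.36) = 62.36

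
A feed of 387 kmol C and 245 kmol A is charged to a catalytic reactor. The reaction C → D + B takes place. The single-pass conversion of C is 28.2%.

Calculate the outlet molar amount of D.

109 kmol

C reacted = 0.282 × 387 = 109.1 kmol; ν_C = −1, so ξ = 109.1/1 = 109.1 kmol.
Outlet amounts (n = n₀ + ν ξ):
  C: 387 − 1(109.1) = 277.9
  D: 0 + 1(109.1) = 109.1
  B: 0 + 1(109.1) = 109.1
  A: 245 (inert)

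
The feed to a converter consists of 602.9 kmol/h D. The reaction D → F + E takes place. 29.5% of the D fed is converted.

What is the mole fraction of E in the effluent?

0.228

D reacted = 0.295 × 602.9 = 177.9 kmol/h; ν_D = −1, so ξ = 177.9/1 = 177.9 kmol/h.
Outlet amounts (n = n₀ + ν ξ):
  D: 602.9 − 1(177.9) = 425
  F: 0 + 1(177.9) = 177.9
  E: 0 + 1(177.9) = 177.9
Total out = 780.8 kmol/h; y_E = 177.9 / 780.8 = 0.2278.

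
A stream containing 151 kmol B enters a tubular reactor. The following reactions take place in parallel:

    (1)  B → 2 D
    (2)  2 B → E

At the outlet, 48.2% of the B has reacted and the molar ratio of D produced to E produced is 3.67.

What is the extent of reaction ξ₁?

ξ₁ = 34.8 kmol

Conversion of B: B consumed = 0.482 × 151 = 72.78 kmol = 1ξ₁ + 2ξ₂.
Selectivity: 2ξ₁ / (1ξ₂) = 3.67 → ξ₁ = 1.835 ξ₂.
Substitute: (1·1.835 + 2) ξ₂ = 72.78 → ξ₂ = 18.98 kmol, ξ₁ = 34.83 kmol.
Outlet amounts (n = n₀ + Σ ν·ξ):
  B: 151 − 1(34.83) − 2(18.98) = 78.22
  D: 0 + 2(34.83) = 69.65
  E: 0 + 1(18.98) = 18.98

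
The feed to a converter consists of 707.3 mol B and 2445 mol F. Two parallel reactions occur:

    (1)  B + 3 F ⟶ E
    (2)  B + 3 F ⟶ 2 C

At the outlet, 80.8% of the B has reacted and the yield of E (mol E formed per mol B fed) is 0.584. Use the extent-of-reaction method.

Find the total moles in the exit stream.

1600 mol

Yield of E: 1ξ₁ / 707.3 = 0.584 → ξ₁ = 413.1 mol.
Conversion of B: 1ξ₁ + 1ξ₂ = 0.808 × 707.3 = 571.5 → ξ₂ = 158.4 mol.
Outlet amounts (n = n₀ + Σ ν·ξ):
  B: 707.3 − 1(413.1) − 1(158.4) = 135.8
  F: 2445 − 3(413.1) − 3(158.4) = 730.5
  E: 0 + 1(413.1) = 413.1
  C: 0 + 2(158.4) = 316.9
Total out = 135.8 + 730.5 + 413.1 + 316.9 = 1596 mol.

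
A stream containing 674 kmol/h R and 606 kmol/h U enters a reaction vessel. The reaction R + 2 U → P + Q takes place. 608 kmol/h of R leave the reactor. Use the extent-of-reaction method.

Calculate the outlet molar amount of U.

For R: n = n₀ − 1ξ → 608 = 674 − 1ξ, giving ξ = 66 kmol/h.
Outlet amounts (n = n₀ + ν ξ):
  R: 674 − 1(66) = 608
  U: 606 − 2(66) = 474
  P: 0 + 1(66) = 66
  Q: 0 + 1(66) = 66

474 kmol/h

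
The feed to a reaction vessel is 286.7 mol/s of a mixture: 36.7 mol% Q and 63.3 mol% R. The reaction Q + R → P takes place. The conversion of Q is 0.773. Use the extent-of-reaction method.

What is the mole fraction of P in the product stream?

Q reacted = 0.773 × 105.2 = 81.33 mol/s; ν_Q = −1, so ξ = 81.33/1 = 81.33 mol/s.
Outlet amounts (n = n₀ + ν ξ):
  Q: 105.2 − 1(81.33) = 23.88
  R: 181.5 − 1(81.33) = 100.1
  P: 0 + 1(81.33) = 81.33
Total out = 205.4 mol/s; y_P = 81.33 / 205.4 = 0.396.

0.396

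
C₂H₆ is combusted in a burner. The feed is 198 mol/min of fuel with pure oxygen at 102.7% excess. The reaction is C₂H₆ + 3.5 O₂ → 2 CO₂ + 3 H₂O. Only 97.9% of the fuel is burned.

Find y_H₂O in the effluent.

0.342

Stoichiometric O₂ = 3.5 × 198 = 693 mol/min; O₂ fed = 693 × 2.027 = 1405 mol/min.
Fuel reacted = 0.979 × 198 → ξ = 193.8 mol/min.
Outlet (n = n₀ + ν ξ):
  C₂H₆: 198 − 1(193.8) = 4.158
  O₂: 1405 − 3.5(193.8) = 726.3
  CO₂: 0 + 2(193.8) = 387.7
  H₂O: 0 + 3(193.8) = 581.5
Total out = 1700 mol/min; y_H₂O = 581.5 / 1700 = 0.3421.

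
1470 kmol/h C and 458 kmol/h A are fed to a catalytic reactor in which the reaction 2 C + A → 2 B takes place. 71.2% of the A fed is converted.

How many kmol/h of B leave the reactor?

652 kmol/h

A reacted = 0.712 × 458 = 326.1 kmol/h; ν_A = −1, so ξ = 326.1/1 = 326.1 kmol/h.
Outlet amounts (n = n₀ + ν ξ):
  C: 1470 − 2(326.1) = 817.8
  A: 458 − 1(326.1) = 131.9
  B: 0 + 2(326.1) = 652.2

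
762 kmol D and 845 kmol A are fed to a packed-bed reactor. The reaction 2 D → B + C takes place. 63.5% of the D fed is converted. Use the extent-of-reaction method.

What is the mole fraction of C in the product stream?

0.151

D reacted = 0.635 × 762 = 483.9 kmol; ν_D = −2, so ξ = 483.9/2 = 241.9 kmol.
Outlet amounts (n = n₀ + ν ξ):
  D: 762 − 2(241.9) = 278.1
  B: 0 + 1(241.9) = 241.9
  C: 0 + 1(241.9) = 241.9
  A: 845 (inert)
Total out = 1607 kmol; y_C = 241.9 / 1607 = 0.1506.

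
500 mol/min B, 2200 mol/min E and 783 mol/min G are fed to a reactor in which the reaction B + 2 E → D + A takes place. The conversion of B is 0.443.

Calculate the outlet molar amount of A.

222 mol/min

B reacted = 0.443 × 500 = 221.5 mol/min; ν_B = −1, so ξ = 221.5/1 = 221.5 mol/min.
Outlet amounts (n = n₀ + ν ξ):
  B: 500 − 1(221.5) = 278.5
  E: 2200 − 2(221.5) = 1757
  D: 0 + 1(221.5) = 221.5
  A: 0 + 1(221.5) = 221.5
  G: 783 (inert)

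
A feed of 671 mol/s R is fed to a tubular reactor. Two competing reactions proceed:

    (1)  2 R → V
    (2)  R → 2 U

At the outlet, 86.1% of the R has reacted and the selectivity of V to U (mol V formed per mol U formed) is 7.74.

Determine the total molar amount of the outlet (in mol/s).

409 mol/s

Conversion of R: R consumed = 0.861 × 671 = 577.7 mol/s = 2ξ₁ + 1ξ₂.
Selectivity: 1ξ₁ / (2ξ₂) = 7.74 → ξ₁ = 15.48 ξ₂.
Substitute: (2·15.48 + 1) ξ₂ = 577.7 → ξ₂ = 18.08 mol/s, ξ₁ = 279.8 mol/s.
Outlet amounts (n = n₀ + Σ ν·ξ):
  R: 671 − 2(279.8) − 1(18.08) = 93.27
  V: 0 + 1(279.8) = 279.8
  U: 0 + 2(18.08) = 36.15
Total out = 93.27 + 279.8 + 36.15 = 409.2 mol/s.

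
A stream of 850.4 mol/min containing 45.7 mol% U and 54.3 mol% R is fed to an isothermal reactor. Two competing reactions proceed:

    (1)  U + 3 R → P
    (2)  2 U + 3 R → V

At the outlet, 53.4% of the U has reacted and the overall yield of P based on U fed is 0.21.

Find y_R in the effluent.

Yield of P: 1ξ₁ / 388.6 = 0.21 → ξ₁ = 81.61 mol/min.
Conversion of U: 1ξ₁ + 2ξ₂ = 0.534 × 388.6 = 207.5 → ξ₂ = 62.96 mol/min.
Outlet amounts (n = n₀ + Σ ν·ξ):
  U: 388.6 − 1(81.61) − 2(62.96) = 181.1
  R: 461.8 − 3(81.61) − 3(62.96) = 28.05
  P: 0 + 1(81.61) = 81.61
  V: 0 + 1(62.96) = 62.96
Total out = 353.7 mol/min; y_R = 28.05 / 353.7 = 0.07931.

0.0793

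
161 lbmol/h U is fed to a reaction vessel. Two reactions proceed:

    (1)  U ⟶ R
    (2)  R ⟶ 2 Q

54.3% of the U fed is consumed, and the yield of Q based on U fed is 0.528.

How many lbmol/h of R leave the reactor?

Conversion of U: U consumed = 1ξ₁ = 0.543 × 161 → ξ₁ = 87.42 lbmol/h.
Yield of Q: 2ξ₂ / 161 = 0.528 → ξ₂ = 42.5 lbmol/h.
Outlet amounts (n = n₀ + Σ ν·ξ):
  U: 161 − 1(87.42) = 73.58
  R: 0 + 1(87.42) − 1(42.5) = 44.92
  Q: 0 + 2(42.5) = 85.01

44.9 lbmol/h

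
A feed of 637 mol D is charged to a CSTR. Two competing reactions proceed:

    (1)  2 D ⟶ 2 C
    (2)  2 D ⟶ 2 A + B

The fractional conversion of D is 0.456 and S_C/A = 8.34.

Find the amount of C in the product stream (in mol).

Conversion of D: D consumed = 0.456 × 637 = 290.5 mol = 2ξ₁ + 2ξ₂.
Selectivity: 2ξ₁ / (2ξ₂) = 8.34 → ξ₁ = 8.34 ξ₂.
Substitute: (2·8.34 + 2) ξ₂ = 290.5 → ξ₂ = 15.55 mol, ξ₁ = 129.7 mol.
Outlet amounts (n = n₀ + Σ ν·ξ):
  D: 637 − 2(129.7) − 2(15.55) = 346.5
  C: 0 + 2(129.7) = 259.4
  A: 0 + 2(15.55) = 31.1
  B: 0 + 1(15.55) = 15.55

259 mol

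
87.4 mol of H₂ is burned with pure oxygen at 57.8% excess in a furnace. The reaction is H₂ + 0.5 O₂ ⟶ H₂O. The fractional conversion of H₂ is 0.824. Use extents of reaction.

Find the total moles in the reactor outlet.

120 mol

Stoichiometric O₂ = 0.5 × 87.4 = 43.7 mol; O₂ fed = 43.7 × 1.578 = 68.96 mol.
Fuel reacted = 0.824 × 87.4 → ξ = 72.02 mol.
Outlet (n = n₀ + ν ξ):
  H₂: 87.4 − 1(72.02) = 15.38
  O₂: 68.96 − 0.5(72.02) = 32.95
  H₂O: 0 + 1(72.02) = 72.02
Total out = 15.38 + 32.95 + 72.02 = 120.3 mol.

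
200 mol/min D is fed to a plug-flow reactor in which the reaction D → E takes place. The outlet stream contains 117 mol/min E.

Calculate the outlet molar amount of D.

83 mol/min

For E: n = n₀ + 1ξ → 117 = 0 + 1ξ, giving ξ = 117 mol/min.
Outlet amounts (n = n₀ + ν ξ):
  D: 200 − 1(117) = 83
  E: 0 + 1(117) = 117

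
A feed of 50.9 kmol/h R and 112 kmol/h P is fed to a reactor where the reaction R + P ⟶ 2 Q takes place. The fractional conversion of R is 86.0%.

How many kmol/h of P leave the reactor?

R reacted = 0.86 × 50.9 = 43.77 kmol/h; ν_R = −1, so ξ = 43.77/1 = 43.77 kmol/h.
Outlet amounts (n = n₀ + ν ξ):
  R: 50.9 − 1(43.77) = 7.126
  P: 112 − 1(43.77) = 68.23
  Q: 0 + 2(43.77) = 87.55

68.2 kmol/h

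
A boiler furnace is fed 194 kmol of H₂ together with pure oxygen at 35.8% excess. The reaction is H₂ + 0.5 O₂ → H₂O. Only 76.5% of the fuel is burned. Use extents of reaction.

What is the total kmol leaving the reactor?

Stoichiometric O₂ = 0.5 × 194 = 97 kmol; O₂ fed = 97 × 1.358 = 131.7 kmol.
Fuel reacted = 0.765 × 194 → ξ = 148.4 kmol.
Outlet (n = n₀ + ν ξ):
  H₂: 194 − 1(148.4) = 45.59
  O₂: 131.7 − 0.5(148.4) = 57.52
  H₂O: 0 + 1(148.4) = 148.4
Total out = 45.59 + 57.52 + 148.4 = 251.5 kmol.

252 kmol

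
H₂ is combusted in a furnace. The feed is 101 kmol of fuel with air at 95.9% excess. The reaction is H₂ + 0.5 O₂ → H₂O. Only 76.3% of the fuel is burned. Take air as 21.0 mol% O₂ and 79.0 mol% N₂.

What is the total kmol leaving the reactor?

Stoichiometric O₂ = 0.5 × 101 = 50.5 kmol; O₂ fed = 50.5 × 1.959 = 98.93 kmol.
N₂ fed = 98.93 × 79/21 = 372.2 kmol.
Fuel reacted = 0.763 × 101 → ξ = 77.06 kmol.
Outlet (n = n₀ + ν ξ):
  H₂: 101 − 1(77.06) = 23.94
  O₂: 98.93 − 0.5(77.06) = 60.4
  N₂: 372.2 (inert)
  H₂O: 0 + 1(77.06) = 77.06
Total out = 23.94 + 60.4 + 372.2 + 77.06 = 533.6 kmol.

534 kmol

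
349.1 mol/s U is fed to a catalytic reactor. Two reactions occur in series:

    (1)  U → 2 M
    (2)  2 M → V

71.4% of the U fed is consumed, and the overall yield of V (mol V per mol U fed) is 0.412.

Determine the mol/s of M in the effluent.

211 mol/s

Conversion of U: U consumed = 1ξ₁ = 0.714 × 349.1 → ξ₁ = 249.3 mol/s.
Yield of V: 1ξ₂ / 349.1 = 0.412 → ξ₂ = 143.8 mol/s.
Outlet amounts (n = n₀ + Σ ν·ξ):
  U: 349.1 − 1(249.3) = 99.84
  M: 0 + 2(249.3) − 2(143.8) = 210.9
  V: 0 + 1(143.8) = 143.8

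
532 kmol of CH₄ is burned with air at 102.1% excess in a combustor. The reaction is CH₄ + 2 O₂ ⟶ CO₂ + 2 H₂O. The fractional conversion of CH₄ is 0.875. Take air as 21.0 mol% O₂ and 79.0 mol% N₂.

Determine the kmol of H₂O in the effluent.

931 kmol

Stoichiometric O₂ = 2 × 532 = 1064 kmol; O₂ fed = 1064 × 2.021 = 2150 kmol.
N₂ fed = 2150 × 79/21 = 8089 kmol.
Fuel reacted = 0.875 × 532 → ξ = 465.5 kmol.
Outlet (n = n₀ + ν ξ):
  CH₄: 532 − 1(465.5) = 66.5
  O₂: 2150 − 2(465.5) = 1219
  N₂: 8089 (inert)
  CO₂: 0 + 1(465.5) = 465.5
  H₂O: 0 + 2(465.5) = 931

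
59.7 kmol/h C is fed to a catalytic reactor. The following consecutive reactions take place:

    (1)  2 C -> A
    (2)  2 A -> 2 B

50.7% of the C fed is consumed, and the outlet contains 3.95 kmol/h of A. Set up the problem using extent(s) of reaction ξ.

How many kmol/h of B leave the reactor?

11.2 kmol/h

Conversion of C: C consumed = 2ξ₁ = 0.507 × 59.7 → ξ₁ = 15.13 kmol/h.
A balance: n_A = 0 + 1ξ₁ − 2ξ₂ = 3.95 → ξ₂ = (1·15.13 − 3.95)/2 = 5.592 kmol/h.
Outlet amounts (n = n₀ + Σ ν·ξ):
  C: 59.7 − 2(15.13) = 29.43
  A: 0 + 1(15.13) − 2(5.592) = 3.95
  B: 0 + 2(5.592) = 11.18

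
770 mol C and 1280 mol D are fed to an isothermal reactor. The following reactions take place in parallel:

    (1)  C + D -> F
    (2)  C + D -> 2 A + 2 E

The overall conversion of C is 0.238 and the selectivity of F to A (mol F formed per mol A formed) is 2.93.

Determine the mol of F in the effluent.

Conversion of C: C consumed = 0.238 × 770 = 183.3 mol = 1ξ₁ + 1ξ₂.
Selectivity: 1ξ₁ / (2ξ₂) = 2.93 → ξ₁ = 5.86 ξ₂.
Substitute: (1·5.86 + 1) ξ₂ = 183.3 → ξ₂ = 26.71 mol, ξ₁ = 156.5 mol.
Outlet amounts (n = n₀ + Σ ν·ξ):
  C: 770 − 1(156.5) − 1(26.71) = 586.7
  D: 1280 − 1(156.5) − 1(26.71) = 1097
  F: 0 + 1(156.5) = 156.5
  A: 0 + 2(26.71) = 53.43
  E: 0 + 2(26.71) = 53.43

157 mol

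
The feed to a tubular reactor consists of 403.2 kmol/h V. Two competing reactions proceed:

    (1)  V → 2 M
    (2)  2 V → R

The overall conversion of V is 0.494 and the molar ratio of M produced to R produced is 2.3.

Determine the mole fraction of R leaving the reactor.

Conversion of V: V consumed = 0.494 × 403.2 = 199.2 kmol/h = 1ξ₁ + 2ξ₂.
Selectivity: 2ξ₁ / (1ξ₂) = 2.3 → ξ₁ = 1.15 ξ₂.
Substitute: (1·1.15 + 2) ξ₂ = 199.2 → ξ₂ = 63.23 kmol/h, ξ₁ = 72.72 kmol/h.
Outlet amounts (n = n₀ + Σ ν·ξ):
  V: 403.2 − 1(72.72) − 2(63.23) = 204
  M: 0 + 2(72.72) = 145.4
  R: 0 + 1(63.23) = 63.23
Total out = 412.7 kmol/h; y_R = 63.23 / 412.7 = 0.1532.

0.153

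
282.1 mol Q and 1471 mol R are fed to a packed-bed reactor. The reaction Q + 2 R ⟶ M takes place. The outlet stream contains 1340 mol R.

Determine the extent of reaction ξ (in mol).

ξ = 65.5 mol

For R: n = n₀ − 2ξ → 1340 = 1471 − 2ξ, giving ξ = 65.5 mol.
Outlet amounts (n = n₀ + ν ξ):
  Q: 282.1 − 1(65.5) = 216.6
  R: 1471 − 2(65.5) = 1340
  M: 0 + 1(65.5) = 65.5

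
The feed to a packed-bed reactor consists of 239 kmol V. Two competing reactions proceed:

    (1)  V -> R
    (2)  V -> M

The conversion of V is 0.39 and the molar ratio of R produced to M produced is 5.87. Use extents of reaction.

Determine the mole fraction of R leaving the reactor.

Conversion of V: V consumed = 0.39 × 239 = 93.21 kmol = 1ξ₁ + 1ξ₂.
Selectivity: 1ξ₁ / (1ξ₂) = 5.87 → ξ₁ = 5.87 ξ₂.
Substitute: (1·5.87 + 1) ξ₂ = 93.21 → ξ₂ = 13.57 kmol, ξ₁ = 79.64 kmol.
Outlet amounts (n = n₀ + Σ ν·ξ):
  V: 239 − 1(79.64) − 1(13.57) = 145.8
  R: 0 + 1(79.64) = 79.64
  M: 0 + 1(13.57) = 13.57
Total out = 239 kmol; y_R = 79.64 / 239 = 0.3332.

0.333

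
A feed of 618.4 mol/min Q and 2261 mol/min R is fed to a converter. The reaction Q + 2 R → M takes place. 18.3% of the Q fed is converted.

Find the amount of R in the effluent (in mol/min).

2030 mol/min

Q reacted = 0.183 × 618.4 = 113.2 mol/min; ν_Q = −1, so ξ = 113.2/1 = 113.2 mol/min.
Outlet amounts (n = n₀ + ν ξ):
  Q: 618.4 − 1(113.2) = 505.2
  R: 2261 − 2(113.2) = 2035
  M: 0 + 1(113.2) = 113.2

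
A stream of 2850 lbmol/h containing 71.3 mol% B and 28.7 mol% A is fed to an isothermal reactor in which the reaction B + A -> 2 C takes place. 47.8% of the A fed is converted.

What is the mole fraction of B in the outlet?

A reacted = 0.478 × 818 = 391 lbmol/h; ν_A = −1, so ξ = 391/1 = 391 lbmol/h.
Outlet amounts (n = n₀ + ν ξ):
  B: 2032 − 1(391) = 1641
  A: 818 − 1(391) = 427
  C: 0 + 2(391) = 782
Total out = 2850 lbmol/h; y_B = 1641 / 2850 = 0.5758.

0.576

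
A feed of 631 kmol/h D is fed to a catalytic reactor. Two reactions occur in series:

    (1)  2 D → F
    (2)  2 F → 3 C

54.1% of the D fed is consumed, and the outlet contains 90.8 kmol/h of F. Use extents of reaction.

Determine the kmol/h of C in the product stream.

Conversion of D: D consumed = 2ξ₁ = 0.541 × 631 → ξ₁ = 170.7 kmol/h.
F balance: n_F = 0 + 1ξ₁ − 2ξ₂ = 90.8 → ξ₂ = (1·170.7 − 90.8)/2 = 39.94 kmol/h.
Outlet amounts (n = n₀ + Σ ν·ξ):
  D: 631 − 2(170.7) = 289.6
  F: 0 + 1(170.7) − 2(39.94) = 90.8
  C: 0 + 3(39.94) = 119.8

120 kmol/h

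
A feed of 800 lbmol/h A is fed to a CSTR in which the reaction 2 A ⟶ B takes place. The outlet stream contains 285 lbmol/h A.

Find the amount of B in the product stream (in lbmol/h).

258 lbmol/h

For A: n = n₀ − 2ξ → 285 = 800 − 2ξ, giving ξ = 257.5 lbmol/h.
Outlet amounts (n = n₀ + ν ξ):
  A: 800 − 2(257.5) = 285
  B: 0 + 1(257.5) = 257.5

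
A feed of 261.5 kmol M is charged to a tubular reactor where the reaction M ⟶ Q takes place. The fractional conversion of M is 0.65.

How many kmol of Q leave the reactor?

170 kmol

M reacted = 0.65 × 261.5 = 170 kmol; ν_M = −1, so ξ = 170/1 = 170 kmol.
Outlet amounts (n = n₀ + ν ξ):
  M: 261.5 − 1(170) = 91.53
  Q: 0 + 1(170) = 170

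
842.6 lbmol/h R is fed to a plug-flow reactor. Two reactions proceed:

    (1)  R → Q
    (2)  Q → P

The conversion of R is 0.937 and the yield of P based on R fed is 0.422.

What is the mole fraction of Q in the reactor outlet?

Conversion of R: R consumed = 1ξ₁ = 0.937 × 842.6 → ξ₁ = 789.5 lbmol/h.
Yield of P: 1ξ₂ / 842.6 = 0.422 → ξ₂ = 355.6 lbmol/h.
Outlet amounts (n = n₀ + Σ ν·ξ):
  R: 842.6 − 1(789.5) = 53.08
  Q: 0 + 1(789.5) − 1(355.6) = 433.9
  P: 0 + 1(355.6) = 355.6
Total out = 842.6 lbmol/h; y_Q = 433.9 / 842.6 = 0.515.

0.515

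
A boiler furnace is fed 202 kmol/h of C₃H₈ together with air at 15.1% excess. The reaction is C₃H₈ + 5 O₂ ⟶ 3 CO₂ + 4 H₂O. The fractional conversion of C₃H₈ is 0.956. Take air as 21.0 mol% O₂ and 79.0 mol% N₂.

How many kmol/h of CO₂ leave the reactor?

579 kmol/h

Stoichiometric O₂ = 5 × 202 = 1010 kmol/h; O₂ fed = 1010 × 1.151 = 1163 kmol/h.
N₂ fed = 1163 × 79/21 = 4373 kmol/h.
Fuel reacted = 0.956 × 202 → ξ = 193.1 kmol/h.
Outlet (n = n₀ + ν ξ):
  C₃H₈: 202 − 1(193.1) = 8.888
  O₂: 1163 − 5(193.1) = 197
  N₂: 4373 (inert)
  CO₂: 0 + 3(193.1) = 579.3
  H₂O: 0 + 4(193.1) = 772.4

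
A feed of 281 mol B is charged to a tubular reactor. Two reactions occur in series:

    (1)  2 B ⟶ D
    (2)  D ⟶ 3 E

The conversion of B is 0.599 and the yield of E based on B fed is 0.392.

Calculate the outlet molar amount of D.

Conversion of B: B consumed = 2ξ₁ = 0.599 × 281 → ξ₁ = 84.16 mol.
Yield of E: 3ξ₂ / 281 = 0.392 → ξ₂ = 36.72 mol.
Outlet amounts (n = n₀ + Σ ν·ξ):
  B: 281 − 2(84.16) = 112.7
  D: 0 + 1(84.16) − 1(36.72) = 47.44
  E: 0 + 3(36.72) = 110.2

47.4 mol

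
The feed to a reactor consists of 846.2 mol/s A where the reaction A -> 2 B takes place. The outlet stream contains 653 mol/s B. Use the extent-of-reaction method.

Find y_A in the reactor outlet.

For B: n = n₀ + 2ξ → 653 = 0 + 2ξ, giving ξ = 326.5 mol/s.
Outlet amounts (n = n₀ + ν ξ):
  A: 846.2 − 1(326.5) = 519.7
  B: 0 + 2(326.5) = 653
Total out = 1173 mol/s; y_A = 519.7 / 1173 = 0.4432.

0.443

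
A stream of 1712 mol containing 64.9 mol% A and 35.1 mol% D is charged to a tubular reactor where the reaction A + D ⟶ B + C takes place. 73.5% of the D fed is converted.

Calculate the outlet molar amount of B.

D reacted = 0.735 × 600.9 = 441.7 mol; ν_D = −1, so ξ = 441.7/1 = 441.7 mol.
Outlet amounts (n = n₀ + ν ξ):
  A: 1111 − 1(441.7) = 669.4
  D: 600.9 − 1(441.7) = 159.2
  B: 0 + 1(441.7) = 441.7
  C: 0 + 1(441.7) = 441.7

442 mol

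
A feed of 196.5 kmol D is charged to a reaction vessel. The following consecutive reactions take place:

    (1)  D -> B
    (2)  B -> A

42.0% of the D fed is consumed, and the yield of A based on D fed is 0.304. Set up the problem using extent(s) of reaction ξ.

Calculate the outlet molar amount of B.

22.8 kmol

Conversion of D: D consumed = 1ξ₁ = 0.42 × 196.5 → ξ₁ = 82.53 kmol.
Yield of A: 1ξ₂ / 196.5 = 0.304 → ξ₂ = 59.74 kmol.
Outlet amounts (n = n₀ + Σ ν·ξ):
  D: 196.5 − 1(82.53) = 114
  B: 0 + 1(82.53) − 1(59.74) = 22.79
  A: 0 + 1(59.74) = 59.74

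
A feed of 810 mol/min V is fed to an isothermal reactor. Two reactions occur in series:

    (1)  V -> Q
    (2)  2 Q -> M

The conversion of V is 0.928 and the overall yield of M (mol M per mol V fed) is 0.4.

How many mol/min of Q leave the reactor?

Conversion of V: V consumed = 1ξ₁ = 0.928 × 810 → ξ₁ = 751.7 mol/min.
Yield of M: 1ξ₂ / 810 = 0.4 → ξ₂ = 324 mol/min.
Outlet amounts (n = n₀ + Σ ν·ξ):
  V: 810 − 1(751.7) = 58.32
  Q: 0 + 1(751.7) − 2(324) = 103.7
  M: 0 + 1(324) = 324

104 mol/min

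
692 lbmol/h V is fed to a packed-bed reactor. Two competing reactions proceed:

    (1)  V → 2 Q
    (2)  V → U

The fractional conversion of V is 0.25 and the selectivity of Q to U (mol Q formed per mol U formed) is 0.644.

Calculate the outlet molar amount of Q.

Conversion of V: V consumed = 0.25 × 692 = 173 lbmol/h = 1ξ₁ + 1ξ₂.
Selectivity: 2ξ₁ / (1ξ₂) = 0.644 → ξ₁ = 0.322 ξ₂.
Substitute: (1·0.322 + 1) ξ₂ = 173 → ξ₂ = 130.9 lbmol/h, ξ₁ = 42.14 lbmol/h.
Outlet amounts (n = n₀ + Σ ν·ξ):
  V: 692 − 1(42.14) − 1(130.9) = 519
  Q: 0 + 2(42.14) = 84.28
  U: 0 + 1(130.9) = 130.9

84.3 lbmol/h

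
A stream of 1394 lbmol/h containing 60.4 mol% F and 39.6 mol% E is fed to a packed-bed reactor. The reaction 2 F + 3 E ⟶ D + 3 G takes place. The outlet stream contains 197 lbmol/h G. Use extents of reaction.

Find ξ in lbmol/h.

For G: n = n₀ + 3ξ → 197 = 0 + 3ξ, giving ξ = 65.67 lbmol/h.
Outlet amounts (n = n₀ + ν ξ):
  F: 842 − 2(65.67) = 710.6
  E: 552 − 3(65.67) = 355
  D: 0 + 1(65.67) = 65.67
  G: 0 + 3(65.67) = 197

ξ = 65.7 lbmol/h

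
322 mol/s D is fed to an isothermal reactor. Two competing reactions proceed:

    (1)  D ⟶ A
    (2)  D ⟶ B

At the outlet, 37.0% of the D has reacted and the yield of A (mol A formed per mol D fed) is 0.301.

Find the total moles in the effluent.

Yield of A: 1ξ₁ / 322 = 0.301 → ξ₁ = 96.92 mol/s.
Conversion of D: 1ξ₁ + 1ξ₂ = 0.37 × 322 = 119.1 → ξ₂ = 22.22 mol/s.
Outlet amounts (n = n₀ + Σ ν·ξ):
  D: 322 − 1(96.92) − 1(22.22) = 202.9
  A: 0 + 1(96.92) = 96.92
  B: 0 + 1(22.22) = 22.22
Total out = 202.9 + 96.92 + 22.22 = 322 mol/s.

322 mol/s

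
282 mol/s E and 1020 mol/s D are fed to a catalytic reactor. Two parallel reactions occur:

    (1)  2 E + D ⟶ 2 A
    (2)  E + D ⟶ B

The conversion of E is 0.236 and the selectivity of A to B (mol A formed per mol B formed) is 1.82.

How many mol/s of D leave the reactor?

Conversion of E: E consumed = 0.236 × 282 = 66.55 mol/s = 2ξ₁ + 1ξ₂.
Selectivity: 2ξ₁ / (1ξ₂) = 1.82 → ξ₁ = 0.91 ξ₂.
Substitute: (2·0.91 + 1) ξ₂ = 66.55 → ξ₂ = 23.6 mol/s, ξ₁ = 21.48 mol/s.
Outlet amounts (n = n₀ + Σ ν·ξ):
  E: 282 − 2(21.48) − 1(23.6) = 215.4
  D: 1020 − 1(21.48) − 1(23.6) = 974.9
  A: 0 + 2(21.48) = 42.95
  B: 0 + 1(23.6) = 23.6

975 mol/s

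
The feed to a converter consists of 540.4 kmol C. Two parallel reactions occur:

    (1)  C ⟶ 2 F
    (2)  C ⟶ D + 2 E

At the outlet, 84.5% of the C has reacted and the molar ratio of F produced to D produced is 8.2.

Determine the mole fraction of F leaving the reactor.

Conversion of C: C consumed = 0.845 × 540.4 = 456.6 kmol = 1ξ₁ + 1ξ₂.
Selectivity: 2ξ₁ / (1ξ₂) = 8.2 → ξ₁ = 4.1 ξ₂.
Substitute: (1·4.1 + 1) ξ₂ = 456.6 → ξ₂ = 89.54 kmol, ξ₁ = 367.1 kmol.
Outlet amounts (n = n₀ + Σ ν·ξ):
  C: 540.4 − 1(367.1) − 1(89.54) = 83.76
  F: 0 + 2(367.1) = 734.2
  D: 0 + 1(89.54) = 89.54
  E: 0 + 2(89.54) = 179.1
Total out = 1087 kmol; y_F = 734.2 / 1087 = 0.6757.

0.676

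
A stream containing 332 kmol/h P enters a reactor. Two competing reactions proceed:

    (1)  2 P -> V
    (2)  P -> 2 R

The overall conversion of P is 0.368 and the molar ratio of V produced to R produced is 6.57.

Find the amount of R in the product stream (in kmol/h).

8.96 kmol/h

Conversion of P: P consumed = 0.368 × 332 = 122.2 kmol/h = 2ξ₁ + 1ξ₂.
Selectivity: 1ξ₁ / (2ξ₂) = 6.57 → ξ₁ = 13.14 ξ₂.
Substitute: (2·13.14 + 1) ξ₂ = 122.2 → ξ₂ = 4.479 kmol/h, ξ₁ = 58.85 kmol/h.
Outlet amounts (n = n₀ + Σ ν·ξ):
  P: 332 − 2(58.85) − 1(4.479) = 209.8
  V: 0 + 1(58.85) = 58.85
  R: 0 + 2(4.479) = 8.957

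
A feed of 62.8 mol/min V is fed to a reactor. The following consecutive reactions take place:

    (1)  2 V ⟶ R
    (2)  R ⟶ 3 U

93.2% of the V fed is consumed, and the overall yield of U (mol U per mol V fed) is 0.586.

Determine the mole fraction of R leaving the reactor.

0.293

Conversion of V: V consumed = 2ξ₁ = 0.932 × 62.8 → ξ₁ = 29.26 mol/min.
Yield of U: 3ξ₂ / 62.8 = 0.586 → ξ₂ = 12.27 mol/min.
Outlet amounts (n = n₀ + Σ ν·ξ):
  V: 62.8 − 2(29.26) = 4.27
  R: 0 + 1(29.26) − 1(12.27) = 17
  U: 0 + 3(12.27) = 36.8
Total out = 58.07 mol/min; y_R = 17 / 58.07 = 0.2927.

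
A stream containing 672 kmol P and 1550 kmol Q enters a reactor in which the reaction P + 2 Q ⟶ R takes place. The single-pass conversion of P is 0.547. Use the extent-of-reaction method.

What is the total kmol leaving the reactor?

P reacted = 0.547 × 672 = 367.6 kmol; ν_P = −1, so ξ = 367.6/1 = 367.6 kmol.
Outlet amounts (n = n₀ + ν ξ):
  P: 672 − 1(367.6) = 304.4
  Q: 1550 − 2(367.6) = 814.8
  R: 0 + 1(367.6) = 367.6
Total out = 304.4 + 814.8 + 367.6 = 1487 kmol.

1490 kmol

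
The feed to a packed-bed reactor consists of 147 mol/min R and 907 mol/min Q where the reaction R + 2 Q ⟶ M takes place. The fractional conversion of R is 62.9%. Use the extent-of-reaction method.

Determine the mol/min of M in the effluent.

R reacted = 0.629 × 147 = 92.46 mol/min; ν_R = −1, so ξ = 92.46/1 = 92.46 mol/min.
Outlet amounts (n = n₀ + ν ξ):
  R: 147 − 1(92.46) = 54.54
  Q: 907 − 2(92.46) = 722.1
  M: 0 + 1(92.46) = 92.46

92.5 mol/min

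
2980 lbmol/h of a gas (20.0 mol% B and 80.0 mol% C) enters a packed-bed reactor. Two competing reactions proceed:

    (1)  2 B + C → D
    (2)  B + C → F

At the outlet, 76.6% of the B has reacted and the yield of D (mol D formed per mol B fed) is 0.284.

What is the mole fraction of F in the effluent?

0.0468

Yield of D: 1ξ₁ / 596 = 0.284 → ξ₁ = 169.3 lbmol/h.
Conversion of B: 2ξ₁ + 1ξ₂ = 0.766 × 596 = 456.5 → ξ₂ = 118 lbmol/h.
Outlet amounts (n = n₀ + Σ ν·ξ):
  B: 596 − 2(169.3) − 1(118) = 139.5
  C: 2384 − 1(169.3) − 1(118) = 2097
  D: 0 + 1(169.3) = 169.3
  F: 0 + 1(118) = 118
Total out = 2523 lbmol/h; y_F = 118 / 2523 = 0.04676.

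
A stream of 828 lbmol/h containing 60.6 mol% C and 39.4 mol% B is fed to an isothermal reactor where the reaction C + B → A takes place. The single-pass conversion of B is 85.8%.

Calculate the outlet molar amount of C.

B reacted = 0.858 × 326.2 = 279.9 lbmol/h; ν_B = −1, so ξ = 279.9/1 = 279.9 lbmol/h.
Outlet amounts (n = n₀ + ν ξ):
  C: 501.8 − 1(279.9) = 221.9
  B: 326.2 − 1(279.9) = 46.32
  A: 0 + 1(279.9) = 279.9

222 lbmol/h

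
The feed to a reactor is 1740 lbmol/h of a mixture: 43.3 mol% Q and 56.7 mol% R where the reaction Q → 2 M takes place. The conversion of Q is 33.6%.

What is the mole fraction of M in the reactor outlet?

Q reacted = 0.336 × 753.4 = 253.1 lbmol/h; ν_Q = −1, so ξ = 253.1/1 = 253.1 lbmol/h.
Outlet amounts (n = n₀ + ν ξ):
  Q: 753.4 − 1(253.1) = 500.3
  M: 0 + 2(253.1) = 506.3
  R: 986.6 (inert)
Total out = 1993 lbmol/h; y_M = 506.3 / 1993 = 0.254.

0.254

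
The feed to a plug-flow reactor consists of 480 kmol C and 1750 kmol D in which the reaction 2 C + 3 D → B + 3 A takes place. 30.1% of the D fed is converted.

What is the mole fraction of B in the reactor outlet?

0.0855

D reacted = 0.301 × 1750 = 526.8 kmol; ν_D = −3, so ξ = 526.8/3 = 175.6 kmol.
Outlet amounts (n = n₀ + ν ξ):
  C: 480 − 2(175.6) = 128.8
  D: 1750 − 3(175.6) = 1223
  B: 0 + 1(175.6) = 175.6
  A: 0 + 3(175.6) = 526.8
Total out = 2054 kmol; y_B = 175.6 / 2054 = 0.08547.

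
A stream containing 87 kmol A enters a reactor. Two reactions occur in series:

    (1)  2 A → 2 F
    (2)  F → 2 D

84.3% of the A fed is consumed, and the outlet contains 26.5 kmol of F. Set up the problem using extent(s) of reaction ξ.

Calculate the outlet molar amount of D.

93.7 kmol

Conversion of A: A consumed = 2ξ₁ = 0.843 × 87 → ξ₁ = 36.67 kmol.
F balance: n_F = 0 + 2ξ₁ − 1ξ₂ = 26.5 → ξ₂ = (2·36.67 − 26.5)/1 = 46.84 kmol.
Outlet amounts (n = n₀ + Σ ν·ξ):
  A: 87 − 2(36.67) = 13.66
  F: 0 + 2(36.67) − 1(46.84) = 26.5
  D: 0 + 2(46.84) = 93.68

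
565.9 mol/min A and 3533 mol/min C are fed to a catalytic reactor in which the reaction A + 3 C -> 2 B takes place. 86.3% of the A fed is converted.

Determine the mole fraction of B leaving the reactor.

0.313

A reacted = 0.863 × 565.9 = 488.4 mol/min; ν_A = −1, so ξ = 488.4/1 = 488.4 mol/min.
Outlet amounts (n = n₀ + ν ξ):
  A: 565.9 − 1(488.4) = 77.53
  C: 3533 − 3(488.4) = 2068
  B: 0 + 2(488.4) = 976.7
Total out = 3122 mol/min; y_B = 976.7 / 3122 = 0.3128.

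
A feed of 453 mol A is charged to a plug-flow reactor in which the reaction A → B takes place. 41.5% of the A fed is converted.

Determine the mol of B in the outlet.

188 mol

A reacted = 0.415 × 453 = 188 mol; ν_A = −1, so ξ = 188/1 = 188 mol.
Outlet amounts (n = n₀ + ν ξ):
  A: 453 − 1(188) = 265
  B: 0 + 1(188) = 188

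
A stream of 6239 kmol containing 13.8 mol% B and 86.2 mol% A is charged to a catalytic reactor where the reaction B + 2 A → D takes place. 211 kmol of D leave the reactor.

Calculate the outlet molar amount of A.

4960 kmol

For D: n = n₀ + 1ξ → 211 = 0 + 1ξ, giving ξ = 211 kmol.
Outlet amounts (n = n₀ + ν ξ):
  B: 861 − 1(211) = 650
  A: 5378 − 2(211) = 4956
  D: 0 + 1(211) = 211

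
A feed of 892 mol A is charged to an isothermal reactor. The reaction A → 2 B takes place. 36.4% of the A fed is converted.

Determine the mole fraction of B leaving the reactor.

0.534

A reacted = 0.364 × 892 = 324.7 mol; ν_A = −1, so ξ = 324.7/1 = 324.7 mol.
Outlet amounts (n = n₀ + ν ξ):
  A: 892 − 1(324.7) = 567.3
  B: 0 + 2(324.7) = 649.4
Total out = 1217 mol; y_B = 649.4 / 1217 = 0.5337.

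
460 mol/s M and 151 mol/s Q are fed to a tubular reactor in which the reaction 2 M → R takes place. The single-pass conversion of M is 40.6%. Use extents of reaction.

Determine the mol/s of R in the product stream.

93.4 mol/s

M reacted = 0.406 × 460 = 186.8 mol/s; ν_M = −2, so ξ = 186.8/2 = 93.38 mol/s.
Outlet amounts (n = n₀ + ν ξ):
  M: 460 − 2(93.38) = 273.2
  R: 0 + 1(93.38) = 93.38
  Q: 151 (inert)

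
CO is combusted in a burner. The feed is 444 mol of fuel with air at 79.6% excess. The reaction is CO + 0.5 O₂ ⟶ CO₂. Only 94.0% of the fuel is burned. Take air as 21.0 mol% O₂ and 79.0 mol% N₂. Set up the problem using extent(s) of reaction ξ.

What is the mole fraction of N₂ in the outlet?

Stoichiometric O₂ = 0.5 × 444 = 222 mol; O₂ fed = 222 × 1.796 = 398.7 mol.
N₂ fed = 398.7 × 79/21 = 1500 mol.
Fuel reacted = 0.94 × 444 → ξ = 417.4 mol.
Outlet (n = n₀ + ν ξ):
  CO: 444 − 1(417.4) = 26.64
  O₂: 398.7 − 0.5(417.4) = 190
  N₂: 1500 (inert)
  CO₂: 0 + 1(417.4) = 417.4
Total out = 2134 mol; y_N₂ = 1500 / 2134 = 0.7029.

0.703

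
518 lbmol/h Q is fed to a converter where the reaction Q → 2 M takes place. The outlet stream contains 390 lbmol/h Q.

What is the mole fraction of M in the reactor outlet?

0.396

For Q: n = n₀ − 1ξ → 390 = 518 − 1ξ, giving ξ = 128 lbmol/h.
Outlet amounts (n = n₀ + ν ξ):
  Q: 518 − 1(128) = 390
  M: 0 + 2(128) = 256
Total out = 646 lbmol/h; y_M = 256 / 646 = 0.3963.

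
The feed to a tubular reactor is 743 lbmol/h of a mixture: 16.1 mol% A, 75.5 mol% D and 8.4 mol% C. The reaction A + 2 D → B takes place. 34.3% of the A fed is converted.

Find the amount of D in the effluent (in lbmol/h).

479 lbmol/h

A reacted = 0.343 × 119.6 = 41.03 lbmol/h; ν_A = −1, so ξ = 41.03/1 = 41.03 lbmol/h.
Outlet amounts (n = n₀ + ν ξ):
  A: 119.6 − 1(41.03) = 78.59
  D: 561 − 2(41.03) = 478.9
  B: 0 + 1(41.03) = 41.03
  C: 62.41 (inert)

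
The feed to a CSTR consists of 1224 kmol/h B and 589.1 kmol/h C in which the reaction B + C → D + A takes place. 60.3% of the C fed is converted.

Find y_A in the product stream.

0.196

C reacted = 0.603 × 589.1 = 355.2 kmol/h; ν_C = −1, so ξ = 355.2/1 = 355.2 kmol/h.
Outlet amounts (n = n₀ + ν ξ):
  B: 1224 − 1(355.2) = 868.8
  C: 589.1 − 1(355.2) = 233.9
  D: 0 + 1(355.2) = 355.2
  A: 0 + 1(355.2) = 355.2
Total out = 1813 kmol/h; y_A = 355.2 / 1813 = 0.1959.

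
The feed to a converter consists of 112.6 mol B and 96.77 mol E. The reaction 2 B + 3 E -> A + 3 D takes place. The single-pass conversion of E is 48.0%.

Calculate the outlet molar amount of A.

E reacted = 0.48 × 96.77 = 46.45 mol; ν_E = −3, so ξ = 46.45/3 = 15.48 mol.
Outlet amounts (n = n₀ + ν ξ):
  B: 112.6 − 2(15.48) = 81.63
  E: 96.77 − 3(15.48) = 50.32
  A: 0 + 1(15.48) = 15.48
  D: 0 + 3(15.48) = 46.45

15.5 mol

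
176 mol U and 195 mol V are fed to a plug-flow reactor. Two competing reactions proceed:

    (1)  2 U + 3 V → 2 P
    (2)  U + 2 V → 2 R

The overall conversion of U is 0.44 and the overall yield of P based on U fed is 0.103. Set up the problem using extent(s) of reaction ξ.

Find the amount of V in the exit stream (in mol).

Yield of P: 2ξ₁ / 176 = 0.103 → ξ₁ = 9.064 mol.
Conversion of U: 2ξ₁ + 1ξ₂ = 0.44 × 176 = 77.44 → ξ₂ = 59.31 mol.
Outlet amounts (n = n₀ + Σ ν·ξ):
  U: 176 − 2(9.064) − 1(59.31) = 98.56
  V: 195 − 3(9.064) − 2(59.31) = 49.18
  P: 0 + 2(9.064) = 18.13
  R: 0 + 2(59.31) = 118.6

49.2 mol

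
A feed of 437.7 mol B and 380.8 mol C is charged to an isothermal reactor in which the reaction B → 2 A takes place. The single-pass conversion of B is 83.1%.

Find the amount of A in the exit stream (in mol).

727 mol

B reacted = 0.831 × 437.7 = 363.7 mol; ν_B = −1, so ξ = 363.7/1 = 363.7 mol.
Outlet amounts (n = n₀ + ν ξ):
  B: 437.7 − 1(363.7) = 73.97
  A: 0 + 2(363.7) = 727.5
  C: 380.8 (inert)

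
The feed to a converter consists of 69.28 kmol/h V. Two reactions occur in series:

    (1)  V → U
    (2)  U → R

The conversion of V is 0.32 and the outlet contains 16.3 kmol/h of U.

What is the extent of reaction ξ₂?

ξ₂ = 5.87 kmol/h

Conversion of V: V consumed = 1ξ₁ = 0.32 × 69.28 → ξ₁ = 22.17 kmol/h.
U balance: n_U = 0 + 1ξ₁ − 1ξ₂ = 16.3 → ξ₂ = (1·22.17 − 16.3)/1 = 5.87 kmol/h.
Outlet amounts (n = n₀ + Σ ν·ξ):
  V: 69.28 − 1(22.17) = 47.11
  U: 0 + 1(22.17) − 1(5.87) = 16.3
  R: 0 + 1(5.87) = 5.87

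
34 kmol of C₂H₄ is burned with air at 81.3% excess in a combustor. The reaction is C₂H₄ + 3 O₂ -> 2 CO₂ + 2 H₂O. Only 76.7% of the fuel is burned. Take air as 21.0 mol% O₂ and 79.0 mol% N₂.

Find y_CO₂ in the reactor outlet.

0.057

Stoichiometric O₂ = 3 × 34 = 102 kmol; O₂ fed = 102 × 1.813 = 184.9 kmol.
N₂ fed = 184.9 × 79/21 = 695.7 kmol.
Fuel reacted = 0.767 × 34 → ξ = 26.08 kmol.
Outlet (n = n₀ + ν ξ):
  C₂H₄: 34 − 1(26.08) = 7.922
  O₂: 184.9 − 3(26.08) = 106.7
  N₂: 695.7 (inert)
  CO₂: 0 + 2(26.08) = 52.16
  H₂O: 0 + 2(26.08) = 52.16
Total out = 914.6 kmol; y_CO₂ = 52.16 / 914.6 = 0.05703.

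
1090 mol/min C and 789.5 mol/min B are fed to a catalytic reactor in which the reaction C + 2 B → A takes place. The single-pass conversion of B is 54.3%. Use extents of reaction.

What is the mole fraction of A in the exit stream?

0.148

B reacted = 0.543 × 789.5 = 428.7 mol/min; ν_B = −2, so ξ = 428.7/2 = 214.3 mol/min.
Outlet amounts (n = n₀ + ν ξ):
  C: 1090 − 1(214.3) = 875.7
  B: 789.5 − 2(214.3) = 360.8
  A: 0 + 1(214.3) = 214.3
Total out = 1451 mol/min; y_A = 214.3 / 1451 = 0.1477.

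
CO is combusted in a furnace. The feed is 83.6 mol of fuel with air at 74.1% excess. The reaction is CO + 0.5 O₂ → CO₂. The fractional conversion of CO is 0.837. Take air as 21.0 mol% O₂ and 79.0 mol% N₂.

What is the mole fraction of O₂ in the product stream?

0.0956

Stoichiometric O₂ = 0.5 × 83.6 = 41.8 mol; O₂ fed = 41.8 × 1.741 = 72.77 mol.
N₂ fed = 72.77 × 79/21 = 273.8 mol.
Fuel reacted = 0.837 × 83.6 → ξ = 69.97 mol.
Outlet (n = n₀ + ν ξ):
  CO: 83.6 − 1(69.97) = 13.63
  O₂: 72.77 − 0.5(69.97) = 37.79
  N₂: 273.8 (inert)
  CO₂: 0 + 1(69.97) = 69.97
Total out = 395.2 mol; y_O₂ = 37.79 / 395.2 = 0.09563.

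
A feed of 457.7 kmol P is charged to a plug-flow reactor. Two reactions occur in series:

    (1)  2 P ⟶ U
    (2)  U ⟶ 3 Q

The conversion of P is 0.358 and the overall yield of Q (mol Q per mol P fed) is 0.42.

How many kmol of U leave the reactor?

17.9 kmol

Conversion of P: P consumed = 2ξ₁ = 0.358 × 457.7 → ξ₁ = 81.93 kmol.
Yield of Q: 3ξ₂ / 457.7 = 0.42 → ξ₂ = 64.08 kmol.
Outlet amounts (n = n₀ + Σ ν·ξ):
  P: 457.7 − 2(81.93) = 293.8
  U: 0 + 1(81.93) − 1(64.08) = 17.85
  Q: 0 + 3(64.08) = 192.2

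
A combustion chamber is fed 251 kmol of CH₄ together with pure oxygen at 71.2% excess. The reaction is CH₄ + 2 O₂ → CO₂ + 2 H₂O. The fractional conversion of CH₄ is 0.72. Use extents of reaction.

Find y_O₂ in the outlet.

0.448

Stoichiometric O₂ = 2 × 251 = 502 kmol; O₂ fed = 502 × 1.712 = 859.4 kmol.
Fuel reacted = 0.72 × 251 → ξ = 180.7 kmol.
Outlet (n = n₀ + ν ξ):
  CH₄: 251 − 1(180.7) = 70.28
  O₂: 859.4 − 2(180.7) = 498
  CO₂: 0 + 1(180.7) = 180.7
  H₂O: 0 + 2(180.7) = 361.4
Total out = 1110 kmol; y_O₂ = 498 / 1110 = 0.4485.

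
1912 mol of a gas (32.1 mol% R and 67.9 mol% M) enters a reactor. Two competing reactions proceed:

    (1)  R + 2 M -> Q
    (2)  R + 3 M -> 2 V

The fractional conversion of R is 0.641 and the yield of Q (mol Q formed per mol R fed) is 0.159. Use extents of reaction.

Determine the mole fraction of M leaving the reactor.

0.192

Yield of Q: 1ξ₁ / 613.8 = 0.159 → ξ₁ = 97.59 mol.
Conversion of R: 1ξ₁ + 1ξ₂ = 0.641 × 613.8 = 393.4 → ξ₂ = 295.8 mol.
Outlet amounts (n = n₀ + Σ ν·ξ):
  R: 613.8 − 1(97.59) − 1(295.8) = 220.3
  M: 1298 − 2(97.59) − 3(295.8) = 215.6
  Q: 0 + 1(97.59) = 97.59
  V: 0 + 2(295.8) = 591.7
Total out = 1125 mol; y_M = 215.6 / 1125 = 0.1916.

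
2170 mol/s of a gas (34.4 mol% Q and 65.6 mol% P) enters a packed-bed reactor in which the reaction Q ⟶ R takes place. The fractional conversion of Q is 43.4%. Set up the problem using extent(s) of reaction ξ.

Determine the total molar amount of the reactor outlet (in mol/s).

Q reacted = 0.434 × 746.5 = 324 mol/s; ν_Q = −1, so ξ = 324/1 = 324 mol/s.
Outlet amounts (n = n₀ + ν ξ):
  Q: 746.5 − 1(324) = 422.5
  R: 0 + 1(324) = 324
  P: 1424 (inert)
Total out = 422.5 + 324 + 1424 = 2170 mol/s.

2170 mol/s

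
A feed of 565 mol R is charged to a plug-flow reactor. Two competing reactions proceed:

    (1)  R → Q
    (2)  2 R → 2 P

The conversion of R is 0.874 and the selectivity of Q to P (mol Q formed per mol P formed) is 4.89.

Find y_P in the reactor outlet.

Conversion of R: R consumed = 0.874 × 565 = 493.8 mol = 1ξ₁ + 2ξ₂.
Selectivity: 1ξ₁ / (2ξ₂) = 4.89 → ξ₁ = 9.78 ξ₂.
Substitute: (1·9.78 + 2) ξ₂ = 493.8 → ξ₂ = 41.92 mol, ξ₁ = 410 mol.
Outlet amounts (n = n₀ + Σ ν·ξ):
  R: 565 − 1(410) − 2(41.92) = 71.19
  Q: 0 + 1(410) = 410
  P: 0 + 2(41.92) = 83.84
Total out = 565 mol; y_P = 83.84 / 565 = 0.1484.

0.148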